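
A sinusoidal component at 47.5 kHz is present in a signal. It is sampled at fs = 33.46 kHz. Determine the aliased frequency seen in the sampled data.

47.5 kHz mod fs = 14.04 kHz.
14.04 kHz ≤ fs/2 = 16.73 kHz, appears at 14.04 kHz.

14.04 kHz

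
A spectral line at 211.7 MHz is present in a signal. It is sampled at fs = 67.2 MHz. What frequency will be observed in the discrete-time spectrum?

10.1 MHz

211.7 MHz mod fs = 10.1 MHz.
10.1 MHz ≤ fs/2 = 33.6 MHz, appears at 10.1 MHz.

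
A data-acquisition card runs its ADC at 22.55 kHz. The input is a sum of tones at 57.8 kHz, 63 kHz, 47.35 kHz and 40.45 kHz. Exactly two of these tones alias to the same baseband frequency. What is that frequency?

4.65 kHz

fs/2 = 11.275 kHz.
57.8 kHz mod fs = 12.7 kHz.
12.7 kHz > fs/2 = 11.275 kHz, folds to fs − 12.7 kHz = 9.85 kHz.
63 kHz mod fs = 17.9 kHz.
17.9 kHz > fs/2 = 11.275 kHz, folds to fs − 17.9 kHz = 4.65 kHz.
47.35 kHz mod fs = 2.25 kHz.
2.25 kHz ≤ fs/2 = 11.275 kHz, appears at 2.25 kHz.
40.45 kHz mod fs = 17.9 kHz.
17.9 kHz > fs/2 = 11.275 kHz, folds to fs − 17.9 kHz = 4.65 kHz.
40.45 kHz and 63 kHz both map to 4.65 kHz.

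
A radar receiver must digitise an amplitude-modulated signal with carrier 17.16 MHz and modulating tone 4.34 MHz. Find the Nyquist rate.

AM sidebands sit at fc ± fm = 12.82 MHz and 21.5 MHz.
Highest-frequency component: 21.5 MHz.
Nyquist rate = 2 × 21.5 MHz = 43 MHz.

43 MHz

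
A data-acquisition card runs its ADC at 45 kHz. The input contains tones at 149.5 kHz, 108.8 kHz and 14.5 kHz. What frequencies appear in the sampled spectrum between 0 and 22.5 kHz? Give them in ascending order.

14.5 kHz, 18.8 kHz

fs/2 = 22.5 kHz.
149.5 kHz mod fs = 14.5 kHz.
14.5 kHz ≤ fs/2 = 22.5 kHz, appears at 14.5 kHz.
108.8 kHz mod fs = 18.8 kHz.
18.8 kHz ≤ fs/2 = 22.5 kHz, appears at 18.8 kHz.
14.5 kHz ≤ fs/2 = 22.5 kHz, passes unchanged.
Distinct values: {14.5 kHz, 18.8 kHz}.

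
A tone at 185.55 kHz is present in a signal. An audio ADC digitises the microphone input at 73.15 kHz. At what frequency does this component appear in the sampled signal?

33.9 kHz

185.55 kHz mod fs = 39.25 kHz.
39.25 kHz > fs/2 = 36.575 kHz, folds to fs − 39.25 kHz = 33.9 kHz.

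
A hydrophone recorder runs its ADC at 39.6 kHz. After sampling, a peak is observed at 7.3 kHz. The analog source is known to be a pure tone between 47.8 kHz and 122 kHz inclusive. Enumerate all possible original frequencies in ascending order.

Frequencies that alias to 7.3 kHz are k·fs ± 7.3 kHz for integer k ≥ 0.
k=0: 7.3 kHz.
k=1: 32.3 kHz, 46.9 kHz.
k=2: 71.9 kHz, 86.5 kHz.
k=3: 111.5 kHz, 126.1 kHz.
k=4: 151.1 kHz, 165.7 kHz.
Within [47.8 kHz, 122 kHz]: 71.9 kHz, 86.5 kHz, 111.5 kHz.

71.9 kHz, 86.5 kHz, 111.5 kHz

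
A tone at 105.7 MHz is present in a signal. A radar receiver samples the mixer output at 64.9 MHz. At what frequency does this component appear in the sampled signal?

105.7 MHz mod fs = 40.8 MHz.
40.8 MHz > fs/2 = 32.45 MHz, folds to fs − 40.8 MHz = 24.1 MHz.

24.1 MHz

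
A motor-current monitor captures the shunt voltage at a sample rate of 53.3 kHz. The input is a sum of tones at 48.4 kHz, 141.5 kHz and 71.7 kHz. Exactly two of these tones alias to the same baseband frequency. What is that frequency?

18.4 kHz

fs/2 = 26.65 kHz.
48.4 kHz > fs/2 = 26.65 kHz, folds to fs − 48.4 kHz = 4.9 kHz.
141.5 kHz mod fs = 34.9 kHz.
34.9 kHz > fs/2 = 26.65 kHz, folds to fs − 34.9 kHz = 18.4 kHz.
71.7 kHz mod fs = 18.4 kHz.
18.4 kHz ≤ fs/2 = 26.65 kHz, appears at 18.4 kHz.
71.7 kHz and 141.5 kHz both map to 18.4 kHz.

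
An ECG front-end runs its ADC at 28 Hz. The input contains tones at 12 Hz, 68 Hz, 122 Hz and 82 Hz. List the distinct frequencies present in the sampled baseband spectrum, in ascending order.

2 Hz, 10 Hz, 12 Hz

fs/2 = 14 Hz.
12 Hz ≤ fs/2 = 14 Hz, passes unchanged.
68 Hz mod fs = 12 Hz.
12 Hz ≤ fs/2 = 14 Hz, appears at 12 Hz.
122 Hz mod fs = 10 Hz.
10 Hz ≤ fs/2 = 14 Hz, appears at 10 Hz.
82 Hz mod fs = 26 Hz.
26 Hz > fs/2 = 14 Hz, folds to fs − 26 Hz = 2 Hz.
Distinct values: {2 Hz, 10 Hz, 12 Hz}.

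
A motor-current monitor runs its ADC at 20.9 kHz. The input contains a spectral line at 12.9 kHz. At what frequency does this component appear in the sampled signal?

12.9 kHz > fs/2 = 10.45 kHz, folds to fs − 12.9 kHz = 8 kHz.

8 kHz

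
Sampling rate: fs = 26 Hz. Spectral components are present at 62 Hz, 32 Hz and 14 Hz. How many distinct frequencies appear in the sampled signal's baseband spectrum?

3

fs/2 = 13 Hz.
62 Hz mod fs = 10 Hz.
10 Hz ≤ fs/2 = 13 Hz, appears at 10 Hz.
32 Hz mod fs = 6 Hz.
6 Hz ≤ fs/2 = 13 Hz, appears at 6 Hz.
14 Hz > fs/2 = 13 Hz, folds to fs − 14 Hz = 12 Hz.
Distinct values: {6 Hz, 10 Hz, 12 Hz} → 3.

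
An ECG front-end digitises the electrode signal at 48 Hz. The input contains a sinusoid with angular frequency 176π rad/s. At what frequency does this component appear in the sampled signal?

8 Hz

ω = 176π rad/s → f = ω/(2π) = 88 Hz.
88 Hz mod fs = 40 Hz.
40 Hz > fs/2 = 24 Hz, folds to fs − 40 Hz = 8 Hz.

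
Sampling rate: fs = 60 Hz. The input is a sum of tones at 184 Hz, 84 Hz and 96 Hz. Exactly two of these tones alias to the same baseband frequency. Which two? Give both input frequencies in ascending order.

84 Hz, 96 Hz

fs/2 = 30 Hz.
184 Hz mod fs = 4 Hz.
4 Hz ≤ fs/2 = 30 Hz, appears at 4 Hz.
84 Hz mod fs = 24 Hz.
24 Hz ≤ fs/2 = 30 Hz, appears at 24 Hz.
96 Hz mod fs = 36 Hz.
36 Hz > fs/2 = 30 Hz, folds to fs − 36 Hz = 24 Hz.
84 Hz and 96 Hz both map to 24 Hz.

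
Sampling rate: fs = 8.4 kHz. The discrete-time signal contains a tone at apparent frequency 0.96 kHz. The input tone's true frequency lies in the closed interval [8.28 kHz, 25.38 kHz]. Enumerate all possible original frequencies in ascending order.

Frequencies that alias to 0.96 kHz are k·fs ± 0.96 kHz for integer k ≥ 0.
k=0: 0.96 kHz.
k=1: 7.44 kHz, 9.36 kHz.
k=2: 15.84 kHz, 17.76 kHz.
k=3: 24.24 kHz, 26.16 kHz.
k=4: 32.64 kHz, 34.56 kHz.
Within [8.28 kHz, 25.38 kHz]: 9.36 kHz, 15.84 kHz, 17.76 kHz, 24.24 kHz.

9.36 kHz, 15.84 kHz, 17.76 kHz, 24.24 kHz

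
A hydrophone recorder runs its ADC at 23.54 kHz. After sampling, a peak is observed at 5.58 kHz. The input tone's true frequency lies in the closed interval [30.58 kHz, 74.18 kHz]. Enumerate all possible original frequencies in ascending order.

41.5 kHz, 52.66 kHz, 65.04 kHz

Frequencies that alias to 5.58 kHz are k·fs ± 5.58 kHz for integer k ≥ 0.
k=0: 5.58 kHz.
k=1: 17.96 kHz, 29.12 kHz.
k=2: 41.5 kHz, 52.66 kHz.
k=3: 65.04 kHz, 76.2 kHz.
k=4: 88.58 kHz, 99.74 kHz.
Within [30.58 kHz, 74.18 kHz]: 41.5 kHz, 52.66 kHz, 65.04 kHz.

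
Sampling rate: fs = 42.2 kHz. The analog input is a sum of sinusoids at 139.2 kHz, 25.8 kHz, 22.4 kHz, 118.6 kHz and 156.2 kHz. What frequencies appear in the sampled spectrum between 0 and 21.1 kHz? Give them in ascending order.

fs/2 = 21.1 kHz.
139.2 kHz mod fs = 12.6 kHz.
12.6 kHz ≤ fs/2 = 21.1 kHz, appears at 12.6 kHz.
25.8 kHz > fs/2 = 21.1 kHz, folds to fs − 25.8 kHz = 16.4 kHz.
22.4 kHz > fs/2 = 21.1 kHz, folds to fs − 22.4 kHz = 19.8 kHz.
118.6 kHz mod fs = 34.2 kHz.
34.2 kHz > fs/2 = 21.1 kHz, folds to fs − 34.2 kHz = 8 kHz.
156.2 kHz mod fs = 29.6 kHz.
29.6 kHz > fs/2 = 21.1 kHz, folds to fs − 29.6 kHz = 12.6 kHz.
Distinct values: {8 kHz, 12.6 kHz, 16.4 kHz, 19.8 kHz}.

8 kHz, 12.6 kHz, 16.4 kHz, 19.8 kHz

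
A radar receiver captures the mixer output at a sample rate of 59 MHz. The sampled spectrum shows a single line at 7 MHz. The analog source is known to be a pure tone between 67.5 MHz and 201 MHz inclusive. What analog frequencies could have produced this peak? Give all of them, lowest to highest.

111 MHz, 125 MHz, 170 MHz, 184 MHz

Frequencies that alias to 7 MHz are k·fs ± 7 MHz for integer k ≥ 0.
k=0: 7 MHz.
k=1: 52 MHz, 66 MHz.
k=2: 111 MHz, 125 MHz.
k=3: 170 MHz, 184 MHz.
k=4: 229 MHz, 243 MHz.
Within [67.5 MHz, 201 MHz]: 111 MHz, 125 MHz, 170 MHz, 184 MHz.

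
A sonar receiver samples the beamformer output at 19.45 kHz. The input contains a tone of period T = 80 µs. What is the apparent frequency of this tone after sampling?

6.95 kHz

T = 80 µs → f = 1/T = 12.5 kHz.
12.5 kHz > fs/2 = 9.725 kHz, folds to fs − 12.5 kHz = 6.95 kHz.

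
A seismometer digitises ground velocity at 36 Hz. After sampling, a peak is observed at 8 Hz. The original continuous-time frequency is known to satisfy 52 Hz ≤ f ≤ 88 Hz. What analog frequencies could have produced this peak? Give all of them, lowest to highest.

Frequencies that alias to 8 Hz are k·fs ± 8 Hz for integer k ≥ 0.
k=0: 8 Hz.
k=1: 28 Hz, 44 Hz.
k=2: 64 Hz, 80 Hz.
k=3: 100 Hz, 116 Hz.
Within [52 Hz, 88 Hz]: 64 Hz, 80 Hz.

64 Hz, 80 Hz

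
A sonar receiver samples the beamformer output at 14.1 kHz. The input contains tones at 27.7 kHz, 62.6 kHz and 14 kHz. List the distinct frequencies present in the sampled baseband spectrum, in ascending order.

fs/2 = 7.05 kHz.
27.7 kHz mod fs = 13.6 kHz.
13.6 kHz > fs/2 = 7.05 kHz, folds to fs − 13.6 kHz = 0.5 kHz.
62.6 kHz mod fs = 6.2 kHz.
6.2 kHz ≤ fs/2 = 7.05 kHz, appears at 6.2 kHz.
14 kHz > fs/2 = 7.05 kHz, folds to fs − 14 kHz = 0.1 kHz.
Distinct values: {0.1 kHz, 0.5 kHz, 6.2 kHz}.

0.1 kHz, 0.5 kHz, 6.2 kHz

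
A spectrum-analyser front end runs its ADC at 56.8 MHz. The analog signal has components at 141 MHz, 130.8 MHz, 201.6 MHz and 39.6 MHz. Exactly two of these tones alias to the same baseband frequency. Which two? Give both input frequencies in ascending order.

fs/2 = 28.4 MHz.
141 MHz mod fs = 27.4 MHz.
27.4 MHz ≤ fs/2 = 28.4 MHz, appears at 27.4 MHz.
130.8 MHz mod fs = 17.2 MHz.
17.2 MHz ≤ fs/2 = 28.4 MHz, appears at 17.2 MHz.
201.6 MHz mod fs = 31.2 MHz.
31.2 MHz > fs/2 = 28.4 MHz, folds to fs − 31.2 MHz = 25.6 MHz.
39.6 MHz > fs/2 = 28.4 MHz, folds to fs − 39.6 MHz = 17.2 MHz.
39.6 MHz and 130.8 MHz both map to 17.2 MHz.

39.6 MHz, 130.8 MHz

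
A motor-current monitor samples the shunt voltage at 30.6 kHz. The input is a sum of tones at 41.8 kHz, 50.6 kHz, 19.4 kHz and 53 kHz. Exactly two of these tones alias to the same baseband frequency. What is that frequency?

fs/2 = 15.3 kHz.
41.8 kHz mod fs = 11.2 kHz.
11.2 kHz ≤ fs/2 = 15.3 kHz, appears at 11.2 kHz.
50.6 kHz mod fs = 20 kHz.
20 kHz > fs/2 = 15.3 kHz, folds to fs − 20 kHz = 10.6 kHz.
19.4 kHz > fs/2 = 15.3 kHz, folds to fs − 19.4 kHz = 11.2 kHz.
53 kHz mod fs = 22.4 kHz.
22.4 kHz > fs/2 = 15.3 kHz, folds to fs − 22.4 kHz = 8.2 kHz.
19.4 kHz and 41.8 kHz both map to 11.2 kHz.

11.2 kHz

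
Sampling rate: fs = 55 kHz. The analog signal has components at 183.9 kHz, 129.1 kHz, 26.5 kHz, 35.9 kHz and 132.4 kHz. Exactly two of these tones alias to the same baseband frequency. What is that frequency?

fs/2 = 27.5 kHz.
183.9 kHz mod fs = 18.9 kHz.
18.9 kHz ≤ fs/2 = 27.5 kHz, appears at 18.9 kHz.
129.1 kHz mod fs = 19.1 kHz.
19.1 kHz ≤ fs/2 = 27.5 kHz, appears at 19.1 kHz.
26.5 kHz ≤ fs/2 = 27.5 kHz, passes unchanged.
35.9 kHz > fs/2 = 27.5 kHz, folds to fs − 35.9 kHz = 19.1 kHz.
132.4 kHz mod fs = 22.4 kHz.
22.4 kHz ≤ fs/2 = 27.5 kHz, appears at 22.4 kHz.
35.9 kHz and 129.1 kHz both map to 19.1 kHz.

19.1 kHz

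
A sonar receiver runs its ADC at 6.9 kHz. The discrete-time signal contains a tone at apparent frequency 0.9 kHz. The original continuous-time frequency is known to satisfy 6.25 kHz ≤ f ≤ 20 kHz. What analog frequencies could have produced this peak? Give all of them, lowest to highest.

Frequencies that alias to 0.9 kHz are k·fs ± 0.9 kHz for integer k ≥ 0.
k=0: 0.9 kHz.
k=1: 6 kHz, 7.8 kHz.
k=2: 12.9 kHz, 14.7 kHz.
k=3: 19.8 kHz, 21.6 kHz.
k=4: 26.7 kHz, 28.5 kHz.
Within [6.25 kHz, 20 kHz]: 7.8 kHz, 12.9 kHz, 14.7 kHz, 19.8 kHz.

7.8 kHz, 12.9 kHz, 14.7 kHz, 19.8 kHz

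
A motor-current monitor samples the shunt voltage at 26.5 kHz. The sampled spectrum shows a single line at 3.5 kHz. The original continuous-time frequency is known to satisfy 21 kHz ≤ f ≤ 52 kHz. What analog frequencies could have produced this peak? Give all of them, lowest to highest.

Frequencies that alias to 3.5 kHz are k·fs ± 3.5 kHz for integer k ≥ 0.
k=0: 3.5 kHz.
k=1: 23 kHz, 30 kHz.
k=2: 49.5 kHz, 56.5 kHz.
k=3: 76 kHz, 83 kHz.
Within [21 kHz, 52 kHz]: 23 kHz, 30 kHz, 49.5 kHz.

23 kHz, 30 kHz, 49.5 kHz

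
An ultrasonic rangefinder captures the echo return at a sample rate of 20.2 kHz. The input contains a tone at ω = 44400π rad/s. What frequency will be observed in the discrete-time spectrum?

2 kHz

ω = 44400π rad/s → f = ω/(2π) = 22200 Hz = 22.2 kHz.
22.2 kHz mod fs = 2 kHz.
2 kHz ≤ fs/2 = 10.1 kHz, appears at 2 kHz.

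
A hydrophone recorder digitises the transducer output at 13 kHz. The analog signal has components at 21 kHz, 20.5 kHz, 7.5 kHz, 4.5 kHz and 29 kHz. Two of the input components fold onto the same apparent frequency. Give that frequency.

5.5 kHz

fs/2 = 6.5 kHz.
21 kHz mod fs = 8 kHz.
8 kHz > fs/2 = 6.5 kHz, folds to fs − 8 kHz = 5 kHz.
20.5 kHz mod fs = 7.5 kHz.
7.5 kHz > fs/2 = 6.5 kHz, folds to fs − 7.5 kHz = 5.5 kHz.
7.5 kHz > fs/2 = 6.5 kHz, folds to fs − 7.5 kHz = 5.5 kHz.
4.5 kHz ≤ fs/2 = 6.5 kHz, passes unchanged.
29 kHz mod fs = 3 kHz.
3 kHz ≤ fs/2 = 6.5 kHz, appears at 3 kHz.
7.5 kHz and 20.5 kHz both map to 5.5 kHz.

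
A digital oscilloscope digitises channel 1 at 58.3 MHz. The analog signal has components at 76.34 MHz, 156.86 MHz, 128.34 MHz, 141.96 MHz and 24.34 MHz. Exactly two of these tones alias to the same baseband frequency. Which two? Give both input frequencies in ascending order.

76.34 MHz, 156.86 MHz

fs/2 = 29.15 MHz.
76.34 MHz mod fs = 18.04 MHz.
18.04 MHz ≤ fs/2 = 29.15 MHz, appears at 18.04 MHz.
156.86 MHz mod fs = 40.26 MHz.
40.26 MHz > fs/2 = 29.15 MHz, folds to fs − 40.26 MHz = 18.04 MHz.
128.34 MHz mod fs = 11.74 MHz.
11.74 MHz ≤ fs/2 = 29.15 MHz, appears at 11.74 MHz.
141.96 MHz mod fs = 25.36 MHz.
25.36 MHz ≤ fs/2 = 29.15 MHz, appears at 25.36 MHz.
24.34 MHz ≤ fs/2 = 29.15 MHz, passes unchanged.
76.34 MHz and 156.86 MHz both map to 18.04 MHz.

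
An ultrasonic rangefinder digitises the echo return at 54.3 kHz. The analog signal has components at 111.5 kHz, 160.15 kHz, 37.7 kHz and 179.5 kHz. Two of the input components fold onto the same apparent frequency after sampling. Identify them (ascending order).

37.7 kHz, 179.5 kHz

fs/2 = 27.15 kHz.
111.5 kHz mod fs = 2.9 kHz.
2.9 kHz ≤ fs/2 = 27.15 kHz, appears at 2.9 kHz.
160.15 kHz mod fs = 51.55 kHz.
51.55 kHz > fs/2 = 27.15 kHz, folds to fs − 51.55 kHz = 2.75 kHz.
37.7 kHz > fs/2 = 27.15 kHz, folds to fs − 37.7 kHz = 16.6 kHz.
179.5 kHz mod fs = 16.6 kHz.
16.6 kHz ≤ fs/2 = 27.15 kHz, appears at 16.6 kHz.
37.7 kHz and 179.5 kHz both map to 16.6 kHz.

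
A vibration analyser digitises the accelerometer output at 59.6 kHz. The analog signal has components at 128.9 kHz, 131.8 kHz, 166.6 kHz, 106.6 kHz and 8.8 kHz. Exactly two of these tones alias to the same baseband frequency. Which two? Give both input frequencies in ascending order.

106.6 kHz, 131.8 kHz

fs/2 = 29.8 kHz.
128.9 kHz mod fs = 9.7 kHz.
9.7 kHz ≤ fs/2 = 29.8 kHz, appears at 9.7 kHz.
131.8 kHz mod fs = 12.6 kHz.
12.6 kHz ≤ fs/2 = 29.8 kHz, appears at 12.6 kHz.
166.6 kHz mod fs = 47.4 kHz.
47.4 kHz > fs/2 = 29.8 kHz, folds to fs − 47.4 kHz = 12.2 kHz.
106.6 kHz mod fs = 47 kHz.
47 kHz > fs/2 = 29.8 kHz, folds to fs − 47 kHz = 12.6 kHz.
8.8 kHz ≤ fs/2 = 29.8 kHz, passes unchanged.
106.6 kHz and 131.8 kHz both map to 12.6 kHz.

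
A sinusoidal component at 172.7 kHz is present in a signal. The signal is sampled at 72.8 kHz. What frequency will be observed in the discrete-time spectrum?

172.7 kHz mod fs = 27.1 kHz.
27.1 kHz ≤ fs/2 = 36.4 kHz, appears at 27.1 kHz.

27.1 kHz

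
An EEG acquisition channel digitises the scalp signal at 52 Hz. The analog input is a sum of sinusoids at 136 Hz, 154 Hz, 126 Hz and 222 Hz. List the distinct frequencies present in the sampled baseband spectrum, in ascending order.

2 Hz, 14 Hz, 20 Hz, 22 Hz

fs/2 = 26 Hz.
136 Hz mod fs = 32 Hz.
32 Hz > fs/2 = 26 Hz, folds to fs − 32 Hz = 20 Hz.
154 Hz mod fs = 50 Hz.
50 Hz > fs/2 = 26 Hz, folds to fs − 50 Hz = 2 Hz.
126 Hz mod fs = 22 Hz.
22 Hz ≤ fs/2 = 26 Hz, appears at 22 Hz.
222 Hz mod fs = 14 Hz.
14 Hz ≤ fs/2 = 26 Hz, appears at 14 Hz.
Distinct values: {2 Hz, 14 Hz, 20 Hz, 22 Hz}.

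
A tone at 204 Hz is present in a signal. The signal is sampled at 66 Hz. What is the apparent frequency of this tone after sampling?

6 Hz

204 Hz mod fs = 6 Hz.
6 Hz ≤ fs/2 = 33 Hz, appears at 6 Hz.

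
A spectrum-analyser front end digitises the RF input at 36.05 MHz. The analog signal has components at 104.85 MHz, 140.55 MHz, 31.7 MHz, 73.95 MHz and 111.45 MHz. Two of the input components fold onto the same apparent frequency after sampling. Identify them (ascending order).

fs/2 = 18.025 MHz.
104.85 MHz mod fs = 32.75 MHz.
32.75 MHz > fs/2 = 18.025 MHz, folds to fs − 32.75 MHz = 3.3 MHz.
140.55 MHz mod fs = 32.4 MHz.
32.4 MHz > fs/2 = 18.025 MHz, folds to fs − 32.4 MHz = 3.65 MHz.
31.7 MHz > fs/2 = 18.025 MHz, folds to fs − 31.7 MHz = 4.35 MHz.
73.95 MHz mod fs = 1.85 MHz.
1.85 MHz ≤ fs/2 = 18.025 MHz, appears at 1.85 MHz.
111.45 MHz mod fs = 3.3 MHz.
3.3 MHz ≤ fs/2 = 18.025 MHz, appears at 3.3 MHz.
104.85 MHz and 111.45 MHz both map to 3.3 MHz.

104.85 MHz, 111.45 MHz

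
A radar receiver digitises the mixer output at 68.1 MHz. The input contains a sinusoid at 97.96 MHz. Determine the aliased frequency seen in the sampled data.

29.86 MHz

97.96 MHz mod fs = 29.86 MHz.
29.86 MHz ≤ fs/2 = 34.05 MHz, appears at 29.86 MHz.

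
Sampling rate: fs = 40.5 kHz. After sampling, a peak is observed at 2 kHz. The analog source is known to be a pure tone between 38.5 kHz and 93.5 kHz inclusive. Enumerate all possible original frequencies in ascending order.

38.5 kHz, 42.5 kHz, 79 kHz, 83 kHz

Frequencies that alias to 2 kHz are k·fs ± 2 kHz for integer k ≥ 0.
k=0: 2 kHz.
k=1: 38.5 kHz, 42.5 kHz.
k=2: 79 kHz, 83 kHz.
k=3: 119.5 kHz, 123.5 kHz.
Within [38.5 kHz, 93.5 kHz]: 38.5 kHz, 42.5 kHz, 79 kHz, 83 kHz.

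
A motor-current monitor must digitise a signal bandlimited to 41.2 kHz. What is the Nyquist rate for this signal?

82.4 kHz

Nyquist rate = 2 × 41.2 kHz = 82.4 kHz.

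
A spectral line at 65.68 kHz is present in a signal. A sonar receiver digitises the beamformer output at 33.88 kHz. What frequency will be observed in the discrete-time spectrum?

65.68 kHz mod fs = 31.8 kHz.
31.8 kHz > fs/2 = 16.94 kHz, folds to fs − 31.8 kHz = 2.08 kHz.

2.08 kHz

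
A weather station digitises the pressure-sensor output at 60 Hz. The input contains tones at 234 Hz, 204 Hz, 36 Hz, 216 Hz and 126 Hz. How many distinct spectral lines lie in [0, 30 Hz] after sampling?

2

fs/2 = 30 Hz.
234 Hz mod fs = 54 Hz.
54 Hz > fs/2 = 30 Hz, folds to fs − 54 Hz = 6 Hz.
204 Hz mod fs = 24 Hz.
24 Hz ≤ fs/2 = 30 Hz, appears at 24 Hz.
36 Hz > fs/2 = 30 Hz, folds to fs − 36 Hz = 24 Hz.
216 Hz mod fs = 36 Hz.
36 Hz > fs/2 = 30 Hz, folds to fs − 36 Hz = 24 Hz.
126 Hz mod fs = 6 Hz.
6 Hz ≤ fs/2 = 30 Hz, appears at 6 Hz.
Distinct values: {6 Hz, 24 Hz} → 2.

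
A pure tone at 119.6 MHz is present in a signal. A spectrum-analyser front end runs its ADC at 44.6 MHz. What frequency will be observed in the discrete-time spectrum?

14.2 MHz

119.6 MHz mod fs = 30.4 MHz.
30.4 MHz > fs/2 = 22.3 MHz, folds to fs − 30.4 MHz = 14.2 MHz.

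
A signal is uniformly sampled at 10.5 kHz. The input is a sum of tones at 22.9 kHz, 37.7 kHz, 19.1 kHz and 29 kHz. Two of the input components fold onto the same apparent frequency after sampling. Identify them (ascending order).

fs/2 = 5.25 kHz.
22.9 kHz mod fs = 1.9 kHz.
1.9 kHz ≤ fs/2 = 5.25 kHz, appears at 1.9 kHz.
37.7 kHz mod fs = 6.2 kHz.
6.2 kHz > fs/2 = 5.25 kHz, folds to fs − 6.2 kHz = 4.3 kHz.
19.1 kHz mod fs = 8.6 kHz.
8.6 kHz > fs/2 = 5.25 kHz, folds to fs − 8.6 kHz = 1.9 kHz.
29 kHz mod fs = 8 kHz.
8 kHz > fs/2 = 5.25 kHz, folds to fs − 8 kHz = 2.5 kHz.
19.1 kHz and 22.9 kHz both map to 1.9 kHz.

19.1 kHz, 22.9 kHz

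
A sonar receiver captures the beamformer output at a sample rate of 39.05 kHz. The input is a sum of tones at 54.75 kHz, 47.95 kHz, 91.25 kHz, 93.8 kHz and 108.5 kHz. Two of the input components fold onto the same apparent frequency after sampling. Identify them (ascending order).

fs/2 = 19.525 kHz.
54.75 kHz mod fs = 15.7 kHz.
15.7 kHz ≤ fs/2 = 19.525 kHz, appears at 15.7 kHz.
47.95 kHz mod fs = 8.9 kHz.
8.9 kHz ≤ fs/2 = 19.525 kHz, appears at 8.9 kHz.
91.25 kHz mod fs = 13.15 kHz.
13.15 kHz ≤ fs/2 = 19.525 kHz, appears at 13.15 kHz.
93.8 kHz mod fs = 15.7 kHz.
15.7 kHz ≤ fs/2 = 19.525 kHz, appears at 15.7 kHz.
108.5 kHz mod fs = 30.4 kHz.
30.4 kHz > fs/2 = 19.525 kHz, folds to fs − 30.4 kHz = 8.65 kHz.
54.75 kHz and 93.8 kHz both map to 15.7 kHz.

54.75 kHz, 93.8 kHz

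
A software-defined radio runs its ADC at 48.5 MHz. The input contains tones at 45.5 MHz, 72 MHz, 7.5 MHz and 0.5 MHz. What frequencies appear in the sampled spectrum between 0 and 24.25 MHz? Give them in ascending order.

0.5 MHz, 3 MHz, 7.5 MHz, 23.5 MHz

fs/2 = 24.25 MHz.
45.5 MHz > fs/2 = 24.25 MHz, folds to fs − 45.5 MHz = 3 MHz.
72 MHz mod fs = 23.5 MHz.
23.5 MHz ≤ fs/2 = 24.25 MHz, appears at 23.5 MHz.
7.5 MHz ≤ fs/2 = 24.25 MHz, passes unchanged.
0.5 MHz ≤ fs/2 = 24.25 MHz, passes unchanged.
Distinct values: {0.5 MHz, 3 MHz, 7.5 MHz, 23.5 MHz}.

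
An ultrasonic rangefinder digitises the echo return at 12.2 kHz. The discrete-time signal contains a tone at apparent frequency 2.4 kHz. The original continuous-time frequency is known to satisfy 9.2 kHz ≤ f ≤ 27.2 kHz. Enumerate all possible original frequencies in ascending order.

9.8 kHz, 14.6 kHz, 22 kHz, 26.8 kHz

Frequencies that alias to 2.4 kHz are k·fs ± 2.4 kHz for integer k ≥ 0.
k=0: 2.4 kHz.
k=1: 9.8 kHz, 14.6 kHz.
k=2: 22 kHz, 26.8 kHz.
k=3: 34.2 kHz, 39 kHz.
Within [9.2 kHz, 27.2 kHz]: 9.8 kHz, 14.6 kHz, 22 kHz, 26.8 kHz.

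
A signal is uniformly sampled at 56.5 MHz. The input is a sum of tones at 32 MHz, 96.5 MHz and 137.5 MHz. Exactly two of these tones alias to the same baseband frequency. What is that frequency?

fs/2 = 28.25 MHz.
32 MHz > fs/2 = 28.25 MHz, folds to fs − 32 MHz = 24.5 MHz.
96.5 MHz mod fs = 40 MHz.
40 MHz > fs/2 = 28.25 MHz, folds to fs − 40 MHz = 16.5 MHz.
137.5 MHz mod fs = 24.5 MHz.
24.5 MHz ≤ fs/2 = 28.25 MHz, appears at 24.5 MHz.
32 MHz and 137.5 MHz both map to 24.5 MHz.

24.5 MHz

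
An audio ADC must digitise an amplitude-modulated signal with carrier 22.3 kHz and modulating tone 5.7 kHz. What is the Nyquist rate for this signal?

56 kHz

AM sidebands sit at fc ± fm = 16.6 kHz and 28 kHz.
Highest-frequency component: 28 kHz.
Nyquist rate = 2 × 28 kHz = 56 kHz.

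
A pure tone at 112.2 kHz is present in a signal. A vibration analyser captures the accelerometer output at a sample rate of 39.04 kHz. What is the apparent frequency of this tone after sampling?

4.92 kHz

112.2 kHz mod fs = 34.12 kHz.
34.12 kHz > fs/2 = 19.52 kHz, folds to fs − 34.12 kHz = 4.92 kHz.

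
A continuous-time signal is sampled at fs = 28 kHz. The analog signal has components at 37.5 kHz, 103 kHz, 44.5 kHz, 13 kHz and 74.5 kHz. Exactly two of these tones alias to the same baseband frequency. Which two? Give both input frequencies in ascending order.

fs/2 = 14 kHz.
37.5 kHz mod fs = 9.5 kHz.
9.5 kHz ≤ fs/2 = 14 kHz, appears at 9.5 kHz.
103 kHz mod fs = 19 kHz.
19 kHz > fs/2 = 14 kHz, folds to fs − 19 kHz = 9 kHz.
44.5 kHz mod fs = 16.5 kHz.
16.5 kHz > fs/2 = 14 kHz, folds to fs − 16.5 kHz = 11.5 kHz.
13 kHz ≤ fs/2 = 14 kHz, passes unchanged.
74.5 kHz mod fs = 18.5 kHz.
18.5 kHz > fs/2 = 14 kHz, folds to fs − 18.5 kHz = 9.5 kHz.
37.5 kHz and 74.5 kHz both map to 9.5 kHz.

37.5 kHz, 74.5 kHz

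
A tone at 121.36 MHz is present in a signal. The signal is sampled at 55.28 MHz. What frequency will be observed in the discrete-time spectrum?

10.8 MHz

121.36 MHz mod fs = 10.8 MHz.
10.8 MHz ≤ fs/2 = 27.64 MHz, appears at 10.8 MHz.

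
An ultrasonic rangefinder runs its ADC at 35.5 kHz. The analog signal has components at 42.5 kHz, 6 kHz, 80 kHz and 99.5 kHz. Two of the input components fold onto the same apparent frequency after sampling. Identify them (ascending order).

fs/2 = 17.75 kHz.
42.5 kHz mod fs = 7 kHz.
7 kHz ≤ fs/2 = 17.75 kHz, appears at 7 kHz.
6 kHz ≤ fs/2 = 17.75 kHz, passes unchanged.
80 kHz mod fs = 9 kHz.
9 kHz ≤ fs/2 = 17.75 kHz, appears at 9 kHz.
99.5 kHz mod fs = 28.5 kHz.
28.5 kHz > fs/2 = 17.75 kHz, folds to fs − 28.5 kHz = 7 kHz.
42.5 kHz and 99.5 kHz both map to 7 kHz.

42.5 kHz, 99.5 kHz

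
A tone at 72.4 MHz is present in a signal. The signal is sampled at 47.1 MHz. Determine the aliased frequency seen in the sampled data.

21.8 MHz

72.4 MHz mod fs = 25.3 MHz.
25.3 MHz > fs/2 = 23.55 MHz, folds to fs − 25.3 MHz = 21.8 MHz.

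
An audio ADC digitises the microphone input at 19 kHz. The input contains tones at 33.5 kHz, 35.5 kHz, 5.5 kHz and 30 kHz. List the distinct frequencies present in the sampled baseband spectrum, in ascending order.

fs/2 = 9.5 kHz.
33.5 kHz mod fs = 14.5 kHz.
14.5 kHz > fs/2 = 9.5 kHz, folds to fs − 14.5 kHz = 4.5 kHz.
35.5 kHz mod fs = 16.5 kHz.
16.5 kHz > fs/2 = 9.5 kHz, folds to fs − 16.5 kHz = 2.5 kHz.
5.5 kHz ≤ fs/2 = 9.5 kHz, passes unchanged.
30 kHz mod fs = 11 kHz.
11 kHz > fs/2 = 9.5 kHz, folds to fs − 11 kHz = 8 kHz.
Distinct values: {2.5 kHz, 4.5 kHz, 5.5 kHz, 8 kHz}.

2.5 kHz, 4.5 kHz, 5.5 kHz, 8 kHz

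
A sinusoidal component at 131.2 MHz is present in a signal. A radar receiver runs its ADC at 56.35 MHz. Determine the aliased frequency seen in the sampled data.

18.5 MHz

131.2 MHz mod fs = 18.5 MHz.
18.5 MHz ≤ fs/2 = 28.175 MHz, appears at 18.5 MHz.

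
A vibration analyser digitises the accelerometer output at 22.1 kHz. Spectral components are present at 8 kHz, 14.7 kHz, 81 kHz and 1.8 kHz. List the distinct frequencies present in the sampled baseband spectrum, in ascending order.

1.8 kHz, 7.4 kHz, 8 kHz

fs/2 = 11.05 kHz.
8 kHz ≤ fs/2 = 11.05 kHz, passes unchanged.
14.7 kHz > fs/2 = 11.05 kHz, folds to fs − 14.7 kHz = 7.4 kHz.
81 kHz mod fs = 14.7 kHz.
14.7 kHz > fs/2 = 11.05 kHz, folds to fs − 14.7 kHz = 7.4 kHz.
1.8 kHz ≤ fs/2 = 11.05 kHz, passes unchanged.
Distinct values: {1.8 kHz, 7.4 kHz, 8 kHz}.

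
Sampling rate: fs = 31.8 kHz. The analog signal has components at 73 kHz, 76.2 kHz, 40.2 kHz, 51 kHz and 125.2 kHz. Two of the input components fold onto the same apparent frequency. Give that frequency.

fs/2 = 15.9 kHz.
73 kHz mod fs = 9.4 kHz.
9.4 kHz ≤ fs/2 = 15.9 kHz, appears at 9.4 kHz.
76.2 kHz mod fs = 12.6 kHz.
12.6 kHz ≤ fs/2 = 15.9 kHz, appears at 12.6 kHz.
40.2 kHz mod fs = 8.4 kHz.
8.4 kHz ≤ fs/2 = 15.9 kHz, appears at 8.4 kHz.
51 kHz mod fs = 19.2 kHz.
19.2 kHz > fs/2 = 15.9 kHz, folds to fs − 19.2 kHz = 12.6 kHz.
125.2 kHz mod fs = 29.8 kHz.
29.8 kHz > fs/2 = 15.9 kHz, folds to fs − 29.8 kHz = 2 kHz.
51 kHz and 76.2 kHz both map to 12.6 kHz.

12.6 kHz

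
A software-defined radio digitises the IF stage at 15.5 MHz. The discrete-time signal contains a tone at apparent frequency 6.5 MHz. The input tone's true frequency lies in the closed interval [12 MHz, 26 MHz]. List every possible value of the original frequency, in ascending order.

Frequencies that alias to 6.5 MHz are k·fs ± 6.5 MHz for integer k ≥ 0.
k=0: 6.5 MHz.
k=1: 9 MHz, 22 MHz.
k=2: 24.5 MHz, 37.5 MHz.
k=3: 40 MHz, 53 MHz.
Within [12 MHz, 26 MHz]: 22 MHz, 24.5 MHz.

22 MHz, 24.5 MHz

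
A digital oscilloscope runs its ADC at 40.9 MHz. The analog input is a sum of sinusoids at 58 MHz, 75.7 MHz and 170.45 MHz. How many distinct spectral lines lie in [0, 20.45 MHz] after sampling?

3

fs/2 = 20.45 MHz.
58 MHz mod fs = 17.1 MHz.
17.1 MHz ≤ fs/2 = 20.45 MHz, appears at 17.1 MHz.
75.7 MHz mod fs = 34.8 MHz.
34.8 MHz > fs/2 = 20.45 MHz, folds to fs − 34.8 MHz = 6.1 MHz.
170.45 MHz mod fs = 6.85 MHz.
6.85 MHz ≤ fs/2 = 20.45 MHz, appears at 6.85 MHz.
Distinct values: {6.1 MHz, 6.85 MHz, 17.1 MHz} → 3.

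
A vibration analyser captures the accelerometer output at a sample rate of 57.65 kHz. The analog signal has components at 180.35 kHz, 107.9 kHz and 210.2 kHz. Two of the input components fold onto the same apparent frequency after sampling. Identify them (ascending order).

107.9 kHz, 180.35 kHz

fs/2 = 28.825 kHz.
180.35 kHz mod fs = 7.4 kHz.
7.4 kHz ≤ fs/2 = 28.825 kHz, appears at 7.4 kHz.
107.9 kHz mod fs = 50.25 kHz.
50.25 kHz > fs/2 = 28.825 kHz, folds to fs − 50.25 kHz = 7.4 kHz.
210.2 kHz mod fs = 37.25 kHz.
37.25 kHz > fs/2 = 28.825 kHz, folds to fs − 37.25 kHz = 20.4 kHz.
107.9 kHz and 180.35 kHz both map to 7.4 kHz.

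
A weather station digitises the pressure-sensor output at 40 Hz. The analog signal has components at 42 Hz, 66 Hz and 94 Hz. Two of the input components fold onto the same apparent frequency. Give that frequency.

14 Hz

fs/2 = 20 Hz.
42 Hz mod fs = 2 Hz.
2 Hz ≤ fs/2 = 20 Hz, appears at 2 Hz.
66 Hz mod fs = 26 Hz.
26 Hz > fs/2 = 20 Hz, folds to fs − 26 Hz = 14 Hz.
94 Hz mod fs = 14 Hz.
14 Hz ≤ fs/2 = 20 Hz, appears at 14 Hz.
66 Hz and 94 Hz both map to 14 Hz.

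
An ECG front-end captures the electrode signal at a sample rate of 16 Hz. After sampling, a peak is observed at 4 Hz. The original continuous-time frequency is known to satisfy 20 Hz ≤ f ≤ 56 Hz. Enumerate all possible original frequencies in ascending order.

20 Hz, 28 Hz, 36 Hz, 44 Hz, 52 Hz

Frequencies that alias to 4 Hz are k·fs ± 4 Hz for integer k ≥ 0.
k=0: 4 Hz.
k=1: 12 Hz, 20 Hz.
k=2: 28 Hz, 36 Hz.
k=3: 44 Hz, 52 Hz.
k=4: 60 Hz, 68 Hz.
Within [20 Hz, 56 Hz]: 20 Hz, 28 Hz, 36 Hz, 44 Hz, 52 Hz.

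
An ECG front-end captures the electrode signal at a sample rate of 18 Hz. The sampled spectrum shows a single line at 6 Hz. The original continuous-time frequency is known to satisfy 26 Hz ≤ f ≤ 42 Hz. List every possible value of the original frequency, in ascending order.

30 Hz, 42 Hz

Frequencies that alias to 6 Hz are k·fs ± 6 Hz for integer k ≥ 0.
k=0: 6 Hz.
k=1: 12 Hz, 24 Hz.
k=2: 30 Hz, 42 Hz.
k=3: 48 Hz, 60 Hz.
Within [26 Hz, 42 Hz]: 30 Hz, 42 Hz.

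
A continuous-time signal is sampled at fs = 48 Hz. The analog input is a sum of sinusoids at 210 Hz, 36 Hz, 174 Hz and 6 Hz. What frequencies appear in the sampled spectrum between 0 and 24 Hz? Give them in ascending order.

fs/2 = 24 Hz.
210 Hz mod fs = 18 Hz.
18 Hz ≤ fs/2 = 24 Hz, appears at 18 Hz.
36 Hz > fs/2 = 24 Hz, folds to fs − 36 Hz = 12 Hz.
174 Hz mod fs = 30 Hz.
30 Hz > fs/2 = 24 Hz, folds to fs − 30 Hz = 18 Hz.
6 Hz ≤ fs/2 = 24 Hz, passes unchanged.
Distinct values: {6 Hz, 12 Hz, 18 Hz}.

6 Hz, 12 Hz, 18 Hz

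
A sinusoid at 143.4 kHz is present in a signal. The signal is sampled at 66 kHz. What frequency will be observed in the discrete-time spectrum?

143.4 kHz mod fs = 11.4 kHz.
11.4 kHz ≤ fs/2 = 33 kHz, appears at 11.4 kHz.

11.4 kHz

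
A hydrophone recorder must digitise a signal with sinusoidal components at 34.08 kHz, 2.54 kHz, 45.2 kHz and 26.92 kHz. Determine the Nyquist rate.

Highest-frequency component: 45.2 kHz.
Nyquist rate = 2 × 45.2 kHz = 90.4 kHz.

90.4 kHz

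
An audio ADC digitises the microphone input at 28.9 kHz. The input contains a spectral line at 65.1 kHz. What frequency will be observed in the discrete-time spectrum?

65.1 kHz mod fs = 7.3 kHz.
7.3 kHz ≤ fs/2 = 14.45 kHz, appears at 7.3 kHz.

7.3 kHz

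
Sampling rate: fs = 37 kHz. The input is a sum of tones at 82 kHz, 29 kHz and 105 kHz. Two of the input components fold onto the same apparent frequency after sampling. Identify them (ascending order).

29 kHz, 82 kHz

fs/2 = 18.5 kHz.
82 kHz mod fs = 8 kHz.
8 kHz ≤ fs/2 = 18.5 kHz, appears at 8 kHz.
29 kHz > fs/2 = 18.5 kHz, folds to fs − 29 kHz = 8 kHz.
105 kHz mod fs = 31 kHz.
31 kHz > fs/2 = 18.5 kHz, folds to fs − 31 kHz = 6 kHz.
29 kHz and 82 kHz both map to 8 kHz.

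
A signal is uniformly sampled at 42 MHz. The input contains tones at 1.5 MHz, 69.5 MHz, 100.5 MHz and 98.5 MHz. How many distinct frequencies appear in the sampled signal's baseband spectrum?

3

fs/2 = 21 MHz.
1.5 MHz ≤ fs/2 = 21 MHz, passes unchanged.
69.5 MHz mod fs = 27.5 MHz.
27.5 MHz > fs/2 = 21 MHz, folds to fs − 27.5 MHz = 14.5 MHz.
100.5 MHz mod fs = 16.5 MHz.
16.5 MHz ≤ fs/2 = 21 MHz, appears at 16.5 MHz.
98.5 MHz mod fs = 14.5 MHz.
14.5 MHz ≤ fs/2 = 21 MHz, appears at 14.5 MHz.
Distinct values: {1.5 MHz, 14.5 MHz, 16.5 MHz} → 3.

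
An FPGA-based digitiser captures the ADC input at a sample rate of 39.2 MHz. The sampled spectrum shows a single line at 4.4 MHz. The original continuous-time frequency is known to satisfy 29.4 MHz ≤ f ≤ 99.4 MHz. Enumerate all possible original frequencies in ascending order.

34.8 MHz, 43.6 MHz, 74 MHz, 82.8 MHz

Frequencies that alias to 4.4 MHz are k·fs ± 4.4 MHz for integer k ≥ 0.
k=0: 4.4 MHz.
k=1: 34.8 MHz, 43.6 MHz.
k=2: 74 MHz, 82.8 MHz.
k=3: 113.2 MHz, 122 MHz.
Within [29.4 MHz, 99.4 MHz]: 34.8 MHz, 43.6 MHz, 74 MHz, 82.8 MHz.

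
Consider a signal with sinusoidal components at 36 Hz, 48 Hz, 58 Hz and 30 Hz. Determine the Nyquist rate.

116 Hz

Highest-frequency component: 58 Hz.
Nyquist rate = 2 × 58 Hz = 116 Hz.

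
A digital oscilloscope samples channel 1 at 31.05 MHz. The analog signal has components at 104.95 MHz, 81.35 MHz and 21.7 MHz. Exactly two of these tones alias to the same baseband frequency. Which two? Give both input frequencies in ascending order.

fs/2 = 15.525 MHz.
104.95 MHz mod fs = 11.8 MHz.
11.8 MHz ≤ fs/2 = 15.525 MHz, appears at 11.8 MHz.
81.35 MHz mod fs = 19.25 MHz.
19.25 MHz > fs/2 = 15.525 MHz, folds to fs − 19.25 MHz = 11.8 MHz.
21.7 MHz > fs/2 = 15.525 MHz, folds to fs − 21.7 MHz = 9.35 MHz.
81.35 MHz and 104.95 MHz both map to 11.8 MHz.

81.35 MHz, 104.95 MHz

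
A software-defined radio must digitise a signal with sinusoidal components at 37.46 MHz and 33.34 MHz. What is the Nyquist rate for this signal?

74.92 MHz

Highest-frequency component: 37.46 MHz.
Nyquist rate = 2 × 37.46 MHz = 74.92 MHz.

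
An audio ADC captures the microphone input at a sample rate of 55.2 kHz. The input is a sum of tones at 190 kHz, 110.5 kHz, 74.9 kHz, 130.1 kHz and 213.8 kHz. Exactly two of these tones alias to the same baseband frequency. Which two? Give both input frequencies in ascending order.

74.9 kHz, 130.1 kHz

fs/2 = 27.6 kHz.
190 kHz mod fs = 24.4 kHz.
24.4 kHz ≤ fs/2 = 27.6 kHz, appears at 24.4 kHz.
110.5 kHz mod fs = 0.1 kHz.
0.1 kHz ≤ fs/2 = 27.6 kHz, appears at 0.1 kHz.
74.9 kHz mod fs = 19.7 kHz.
19.7 kHz ≤ fs/2 = 27.6 kHz, appears at 19.7 kHz.
130.1 kHz mod fs = 19.7 kHz.
19.7 kHz ≤ fs/2 = 27.6 kHz, appears at 19.7 kHz.
213.8 kHz mod fs = 48.2 kHz.
48.2 kHz > fs/2 = 27.6 kHz, folds to fs − 48.2 kHz = 7 kHz.
74.9 kHz and 130.1 kHz both map to 19.7 kHz.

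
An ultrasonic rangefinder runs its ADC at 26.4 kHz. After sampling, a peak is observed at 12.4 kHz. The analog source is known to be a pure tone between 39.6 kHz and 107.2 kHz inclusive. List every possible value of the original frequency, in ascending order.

40.4 kHz, 65.2 kHz, 66.8 kHz, 91.6 kHz, 93.2 kHz

Frequencies that alias to 12.4 kHz are k·fs ± 12.4 kHz for integer k ≥ 0.
k=0: 12.4 kHz.
k=1: 14 kHz, 38.8 kHz.
k=2: 40.4 kHz, 65.2 kHz.
k=3: 66.8 kHz, 91.6 kHz.
k=4: 93.2 kHz, 118 kHz.
k=5: 119.6 kHz, 144.4 kHz.
Within [39.6 kHz, 107.2 kHz]: 40.4 kHz, 65.2 kHz, 66.8 kHz, 91.6 kHz, 93.2 kHz.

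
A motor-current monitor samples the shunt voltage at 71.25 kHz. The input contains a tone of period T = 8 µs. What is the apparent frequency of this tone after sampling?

T = 8 µs → f = 1/T = 125 kHz.
125 kHz mod fs = 53.75 kHz.
53.75 kHz > fs/2 = 35.625 kHz, folds to fs − 53.75 kHz = 17.5 kHz.

17.5 kHz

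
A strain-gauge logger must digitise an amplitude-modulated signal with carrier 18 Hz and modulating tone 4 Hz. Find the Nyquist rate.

AM sidebands sit at fc ± fm = 14 Hz and 22 Hz.
Highest-frequency component: 22 Hz.
Nyquist rate = 2 × 22 Hz = 44 Hz.

44 Hz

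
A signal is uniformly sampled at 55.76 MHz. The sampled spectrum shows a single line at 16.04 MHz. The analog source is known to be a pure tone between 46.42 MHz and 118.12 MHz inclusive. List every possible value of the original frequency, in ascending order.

Frequencies that alias to 16.04 MHz are k·fs ± 16.04 MHz for integer k ≥ 0.
k=0: 16.04 MHz.
k=1: 39.72 MHz, 71.8 MHz.
k=2: 95.48 MHz, 127.56 MHz.
k=3: 151.24 MHz, 183.32 MHz.
Within [46.42 MHz, 118.12 MHz]: 71.8 MHz, 95.48 MHz.

71.8 MHz, 95.48 MHz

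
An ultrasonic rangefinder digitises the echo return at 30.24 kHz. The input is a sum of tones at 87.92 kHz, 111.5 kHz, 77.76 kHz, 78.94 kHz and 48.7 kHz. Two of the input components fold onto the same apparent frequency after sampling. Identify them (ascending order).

fs/2 = 15.12 kHz.
87.92 kHz mod fs = 27.44 kHz.
27.44 kHz > fs/2 = 15.12 kHz, folds to fs − 27.44 kHz = 2.8 kHz.
111.5 kHz mod fs = 20.78 kHz.
20.78 kHz > fs/2 = 15.12 kHz, folds to fs − 20.78 kHz = 9.46 kHz.
77.76 kHz mod fs = 17.28 kHz.
17.28 kHz > fs/2 = 15.12 kHz, folds to fs − 17.28 kHz = 12.96 kHz.
78.94 kHz mod fs = 18.46 kHz.
18.46 kHz > fs/2 = 15.12 kHz, folds to fs − 18.46 kHz = 11.78 kHz.
48.7 kHz mod fs = 18.46 kHz.
18.46 kHz > fs/2 = 15.12 kHz, folds to fs − 18.46 kHz = 11.78 kHz.
48.7 kHz and 78.94 kHz both map to 11.78 kHz.

48.7 kHz, 78.94 kHz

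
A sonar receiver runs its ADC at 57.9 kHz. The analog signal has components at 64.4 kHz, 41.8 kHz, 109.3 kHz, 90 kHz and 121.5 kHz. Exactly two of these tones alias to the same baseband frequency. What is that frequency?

6.5 kHz

fs/2 = 28.95 kHz.
64.4 kHz mod fs = 6.5 kHz.
6.5 kHz ≤ fs/2 = 28.95 kHz, appears at 6.5 kHz.
41.8 kHz > fs/2 = 28.95 kHz, folds to fs − 41.8 kHz = 16.1 kHz.
109.3 kHz mod fs = 51.4 kHz.
51.4 kHz > fs/2 = 28.95 kHz, folds to fs − 51.4 kHz = 6.5 kHz.
90 kHz mod fs = 32.1 kHz.
32.1 kHz > fs/2 = 28.95 kHz, folds to fs − 32.1 kHz = 25.8 kHz.
121.5 kHz mod fs = 5.7 kHz.
5.7 kHz ≤ fs/2 = 28.95 kHz, appears at 5.7 kHz.
64.4 kHz and 109.3 kHz both map to 6.5 kHz.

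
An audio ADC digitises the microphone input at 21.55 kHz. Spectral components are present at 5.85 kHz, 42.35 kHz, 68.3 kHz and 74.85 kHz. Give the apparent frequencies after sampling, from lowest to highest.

0.75 kHz, 3.65 kHz, 5.85 kHz, 10.2 kHz

fs/2 = 10.775 kHz.
5.85 kHz ≤ fs/2 = 10.775 kHz, passes unchanged.
42.35 kHz mod fs = 20.8 kHz.
20.8 kHz > fs/2 = 10.775 kHz, folds to fs − 20.8 kHz = 0.75 kHz.
68.3 kHz mod fs = 3.65 kHz.
3.65 kHz ≤ fs/2 = 10.775 kHz, appears at 3.65 kHz.
74.85 kHz mod fs = 10.2 kHz.
10.2 kHz ≤ fs/2 = 10.775 kHz, appears at 10.2 kHz.
Distinct values: {0.75 kHz, 3.65 kHz, 5.85 kHz, 10.2 kHz}.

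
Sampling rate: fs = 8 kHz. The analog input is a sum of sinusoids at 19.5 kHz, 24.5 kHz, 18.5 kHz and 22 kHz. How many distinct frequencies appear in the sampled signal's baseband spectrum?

fs/2 = 4 kHz.
19.5 kHz mod fs = 3.5 kHz.
3.5 kHz ≤ fs/2 = 4 kHz, appears at 3.5 kHz.
24.5 kHz mod fs = 0.5 kHz.
0.5 kHz ≤ fs/2 = 4 kHz, appears at 0.5 kHz.
18.5 kHz mod fs = 2.5 kHz.
2.5 kHz ≤ fs/2 = 4 kHz, appears at 2.5 kHz.
22 kHz mod fs = 6 kHz.
6 kHz > fs/2 = 4 kHz, folds to fs − 6 kHz = 2 kHz.
Distinct values: {0.5 kHz, 2 kHz, 2.5 kHz, 3.5 kHz} → 4.

4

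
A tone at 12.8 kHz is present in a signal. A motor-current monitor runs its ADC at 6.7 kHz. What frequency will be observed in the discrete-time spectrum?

0.6 kHz

12.8 kHz mod fs = 6.1 kHz.
6.1 kHz > fs/2 = 3.35 kHz, folds to fs − 6.1 kHz = 0.6 kHz.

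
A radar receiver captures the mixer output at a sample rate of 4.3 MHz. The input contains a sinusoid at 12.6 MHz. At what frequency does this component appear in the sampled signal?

12.6 MHz mod fs = 4 MHz.
4 MHz > fs/2 = 2.15 MHz, folds to fs − 4 MHz = 0.3 MHz.

0.3 MHz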